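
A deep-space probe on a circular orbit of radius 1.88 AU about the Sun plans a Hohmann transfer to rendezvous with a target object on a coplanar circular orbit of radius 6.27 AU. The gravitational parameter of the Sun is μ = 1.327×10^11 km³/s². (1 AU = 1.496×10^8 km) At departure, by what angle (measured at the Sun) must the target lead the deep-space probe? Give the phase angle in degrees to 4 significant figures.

In km: r₁ = 1.88 × 1.496×10^8 = 2.81248×10^8 km; r₂ = 6.27 × 1.496×10^8 = 9.37992×10^8 km.
The Hohmann ellipse has a_t = (r₁ + r₂)/2 = 6.0962×10^8 km.
The half-period of the transfer ellipse is t = π√(a_t³/μ) = 1.298×10^8 s.
The target's mean motion on its circular orbit is ω₂ = √(μ/r₂³) = 1.268×10^-8 rad/s.
Angle swept by the target during transfer: ω₂·t = 1.646 rad = 94.31°.
Arrival is 180° from departure on the ellipse, so φ = 180° − 94.31° = 85.69°.

φ = 85.69°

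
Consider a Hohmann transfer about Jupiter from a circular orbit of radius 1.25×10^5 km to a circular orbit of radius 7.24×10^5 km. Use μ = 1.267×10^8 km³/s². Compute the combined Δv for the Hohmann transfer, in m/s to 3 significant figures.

Δv = 15800 m/s

Transfer-ellipse semi-major axis a_t = (r₁ + r₂)/2 = (1.250×10^5 + 7.240×10^5)/2 = 4.245×10^5 km.
At r₁ the circular-orbit speed is v₁ = √(μ/r₁) = 31.837 km/s.
Transfer-orbit speed at r₁ (vis-viva equation): v_p = √[μ(2/r₁ − 1/a_t)] = 41.578 km/s.
First burn Δv₁ = |v_p − v₁| = 9.741 km/s.
At r₂, v₂ = √(μ/r₂) = 13.2288 km/s.
Transfer-orbit speed at r₂: v_a = √[μ(2/r₂ − 1/a_t)] = 7.17852 km/s.
Second burn Δv₂ = |v₂ − v_a| = 6.050 km/s.
Δv = Δv₁ + Δv₂ = 9.741 + 6.050 = 15.79 km/s.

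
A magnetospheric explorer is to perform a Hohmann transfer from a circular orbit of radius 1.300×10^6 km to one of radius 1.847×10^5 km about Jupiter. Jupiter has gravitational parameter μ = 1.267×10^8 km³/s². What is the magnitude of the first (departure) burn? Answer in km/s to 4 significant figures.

The Hohmann ellipse has a_t = (r₁ + r₂)/2 = 7.4235×10^5 km.
On the circular orbit at r = 1.300×10^6 km, v_c = √(μ/r) = 9.872 km/s.
Transfer-orbit speed at the same r (vis-viva, a = a_t): v_t = √[μ(2/r − 1/a_t)] = 4.924 km/s.
Δv₁ = |v_t − v_c| = |4.924 − 9.872| = 4.948 km/s.

Δv₁ = 4.948 km/s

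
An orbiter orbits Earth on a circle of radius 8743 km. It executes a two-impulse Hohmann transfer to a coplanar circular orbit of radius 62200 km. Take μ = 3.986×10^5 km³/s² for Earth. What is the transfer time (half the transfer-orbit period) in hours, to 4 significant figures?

t = 9.234 hours

The Hohmann ellipse has a_t = (r₁ + r₂)/2 = 35471.5 km.
By Kepler's third law the transfer-orbit period is T = 2π√(a_t³/μ), so t = T/2 = 33243 s.
Converting: 33243 s ÷ 3600 s/hour = 9.234 hours.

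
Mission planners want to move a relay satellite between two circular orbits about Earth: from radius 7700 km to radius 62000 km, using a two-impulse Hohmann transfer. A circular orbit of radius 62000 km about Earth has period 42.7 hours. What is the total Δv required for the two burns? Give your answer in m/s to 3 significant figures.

From Kepler's third law T² = 4π²r³/μ at r = 62000 km, T = 42.7 hours = 42.7 × 3600 s = 1.5372×10^5 s: μ = 4π²r³/T² = 3.98175×10^5 km³/s².
The Hohmann ellipse has a_t = (r₁ + r₂)/2 = 34850 km.
Circular speed at r₁: v₁ = √(μ/r₁) = √(3.98175×10^5/7700) = 7.191 km/s.
Transfer-orbit speed at r₁ (v² = μ(2/r − 1/a)): v_p = √[μ(2/r₁ − 1/a_t)] = 9.591 km/s.
First burn Δv₁ = |v_p − v₁| = 2.400 km/s.
At r₂, v₂ = √(μ/r₂) = 2.534 km/s.
Transfer-orbit speed at r₂: v_a = √[μ(2/r₂ − 1/a_t)] = 1.191 km/s.
Second burn Δv₂ = |v₂ − v_a| = 1.343 km/s.
Total Δv = Δv₁ + Δv₂ = 3.743 km/s.

Δv = 3740 m/s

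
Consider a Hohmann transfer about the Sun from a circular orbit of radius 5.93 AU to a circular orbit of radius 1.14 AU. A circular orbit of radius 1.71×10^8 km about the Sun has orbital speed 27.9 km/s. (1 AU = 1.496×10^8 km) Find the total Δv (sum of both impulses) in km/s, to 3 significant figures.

From the circular-orbit relation v² = μ/r at r = 1.71×10^8 km: μ = v²r = (27.9)² × 1.71×10^8 = 1.33108×10^11 km³/s².
In km: r₁ = 5.93 × 1.496×10^8 = 8.87128×10^8 km; r₂ = 1.14 × 1.496×10^8 = 1.70544×10^8 km.
The Hohmann ellipse has a_t = (r₁ + r₂)/2 = 5.28836×10^8 km.
At r₁ the circular-orbit speed is v₁ = √(μ/r₁) = 12.249 km/s.
On the transfer ellipse at r₁, vis-viva equation gives v_a = √[μ(2/r₁ − 1/a_t)] = 6.9561 km/s.
First burn Δv₁ = |v_a − v₁| = 5.293 km/s.
Circular speed at r₂: v₂ = √(μ/r₂) = 27.937 km/s.
Transfer-orbit speed at r₂: v_p = √[μ(2/r₂ − 1/a_t)] = 36.184 km/s.
Second burn Δv₂ = |v₂ − v_p| = 8.247 km/s.
Δv = Δv₁ + Δv₂ = 5.293 + 8.247 = 13.54 km/s.

Δv = 13.5 km/s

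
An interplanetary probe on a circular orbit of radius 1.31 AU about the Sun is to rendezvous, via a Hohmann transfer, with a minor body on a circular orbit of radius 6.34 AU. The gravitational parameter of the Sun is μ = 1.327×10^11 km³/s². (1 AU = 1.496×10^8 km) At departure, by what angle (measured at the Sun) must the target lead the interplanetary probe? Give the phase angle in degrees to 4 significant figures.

In km: r₁ = 1.31 × 1.496×10^8 = 1.95976×10^8 km; r₂ = 6.34 × 1.496×10^8 = 9.48464×10^8 km.
Transfer-ellipse semi-major axis a_t = (r₁ + r₂)/2 = (1.95976×10^8 + 9.48464×10^8)/2 = 5.7222×10^8 km.
The half-period of the transfer ellipse is t = π√(a_t³/μ) = 1.1805×10^8 s.
Target angular speed ω₂ = √(μ/r₂³) = 1.2471×10^-8 rad/s.
Angle swept by the target during transfer: ω₂·t = 1.4722 rad = 84.35°.
The interplanetary probe traverses 180° on the transfer ellipse, so the target must lead by 180° − 84.35° = 95.65°.

φ = 95.65°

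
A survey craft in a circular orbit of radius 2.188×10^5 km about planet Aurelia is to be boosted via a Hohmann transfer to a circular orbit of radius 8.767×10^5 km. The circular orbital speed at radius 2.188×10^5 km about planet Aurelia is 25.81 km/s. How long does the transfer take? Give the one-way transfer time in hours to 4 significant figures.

From the circular-orbit relation v² = μ/r at r = 2.188×10^5 km: μ = v²r = (25.81)² × 2.188×10^5 = 1.45755×10^8 km³/s².
The Hohmann ellipse has a_t = (r₁ + r₂)/2 = 5.4775×10^5 km.
Transfer time t = π√(a_t³/μ) = π√((5.4775×10^5)³ / 1.45755×10^8) = 1.0549×10^5 s.
Converting: 1.0549×10^5 s ÷ 3600 s/hour = 29.30 hours.

t = 29.30 hours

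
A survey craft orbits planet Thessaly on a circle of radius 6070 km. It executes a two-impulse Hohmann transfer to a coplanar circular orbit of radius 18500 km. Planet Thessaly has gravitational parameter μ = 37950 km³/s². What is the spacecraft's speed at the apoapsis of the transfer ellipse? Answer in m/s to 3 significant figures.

Semi-major axis of the transfer orbit: a_t = (6070 + 18500)/2 = 12285 km.
At apoapsis, r = 18500 km.
Vis-viva: v = √[μ(2/r − 1/a_t)] = √[37950 × (2/18500 − 1/12285)] = 1.007 km/s.

v = 1010 m/s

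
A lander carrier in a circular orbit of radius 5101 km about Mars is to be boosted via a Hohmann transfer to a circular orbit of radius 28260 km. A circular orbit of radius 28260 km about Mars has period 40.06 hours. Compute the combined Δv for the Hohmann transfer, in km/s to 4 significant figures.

Δv = 1.424 km/s

From Kepler's third law T² = 4π²r³/μ at r = 28260 km, T = 40.06 hours = 40.06 × 3600 s = 1.44216×10^5 s: μ = 4π²r³/T² = 42840.0 km³/s².
The Hohmann ellipse has a_t = (r₁ + r₂)/2 = 16680.5 km.
At r₁ the circular-orbit speed is v₁ = √(μ/r₁) = 2.89799 km/s.
Transfer-orbit speed at r₁ (vis-viva equation): v_p = √[μ(2/r₁ − 1/a_t)] = 3.77206 km/s.
First burn Δv₁ = |v_p − v₁| = 0.87407 km/s.
At r₂, v₂ = √(μ/r₂) = 1.23123 km/s.
Transfer-orbit speed at r₂: v_a = √[μ(2/r₂ − 1/a_t)] = 0.680866 km/s.
Second burn Δv₂ = |v₂ − v_a| = 0.55036 km/s.
Total Δv = Δv₁ + Δv₂ = 1.424 km/s.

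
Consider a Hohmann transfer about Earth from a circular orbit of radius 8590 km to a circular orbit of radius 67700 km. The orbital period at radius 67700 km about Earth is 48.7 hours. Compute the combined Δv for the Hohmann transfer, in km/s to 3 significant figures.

From Kepler's third law T² = 4π²r³/μ at r = 67700 km, T = 48.7 hours = 48.7 × 3600 s = 1.7532×10^5 s: μ = 4π²r³/T² = 3.98532×10^5 km³/s².
Transfer-ellipse semi-major axis a_t = (r₁ + r₂)/2 = (8590 + 67700)/2 = 38145 km.
Circular speed at r₁: v₁ = √(μ/r₁) = √(3.98532×10^5/8590) = 6.811 km/s.
Transfer-orbit speed at r₁ (vis-viva equation): v_p = √[μ(2/r₁ − 1/a_t)] = 9.074 km/s.
First burn Δv₁ = |v_p − v₁| = 2.263 km/s.
At r₂, v₂ = √(μ/r₂) = 2.426 km/s.
Transfer-orbit speed at r₂: v_a = √[μ(2/r₂ − 1/a_t)] = 1.151 km/s.
Second burn Δv₂ = |v₂ − v_a| = 1.275 km/s.
Total Δv = Δv₁ + Δv₂ = 3.538 km/s.

Δv = 3.54 km/s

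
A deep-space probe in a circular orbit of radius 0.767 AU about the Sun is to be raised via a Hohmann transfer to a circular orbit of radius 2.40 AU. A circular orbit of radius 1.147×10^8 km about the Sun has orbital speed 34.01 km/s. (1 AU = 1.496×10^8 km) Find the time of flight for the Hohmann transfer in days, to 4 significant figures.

t = 364.0 days

From the circular-orbit relation v² = μ/r at r = 1.147×10^8 km: μ = v²r = (34.01)² × 1.147×10^8 = 1.32671×10^11 km³/s².
In km: r₁ = 0.767 × 1.496×10^8 = 1.147432×10^8 km; r₂ = 2.40 × 1.496×10^8 = 3.5904×10^8 km.
The Hohmann ellipse has a_t = (r₁ + r₂)/2 = 2.368916×10^8 km.
Transfer time t = π√(a_t³/μ) = π√((2.368916×10^8)³ / 1.32671×10^11) = 3.145×10^7 s.
Converting: 3.145×10^7 s ÷ 86400 s/day = 364.0 days.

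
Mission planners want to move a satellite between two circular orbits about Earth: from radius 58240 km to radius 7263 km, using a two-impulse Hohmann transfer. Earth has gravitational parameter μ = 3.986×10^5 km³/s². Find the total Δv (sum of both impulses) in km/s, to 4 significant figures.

Δv = 3.855 km/s

Semi-major axis of the transfer orbit: a_t = (58240 + 7263)/2 = 32751.5 km.
At r₁ the circular-orbit speed is v₁ = √(μ/r₁) = 2.616 km/s.
On the transfer ellipse at r₁, vis-viva equation gives v_a = √[μ(2/r₁ − 1/a_t)] = 1.232 km/s.
First burn Δv₁ = |v_a − v₁| = 1.384 km/s.
Circular speed at r₂: v₂ = √(μ/r₂) = 7.408 km/s.
Transfer-orbit speed at r₂: v_p = √[μ(2/r₂ − 1/a_t)] = 9.879 km/s.
Second burn Δv₂ = |v₂ − v_p| = 2.471 km/s.
Total Δv = Δv₁ + Δv₂ = 3.855 km/s.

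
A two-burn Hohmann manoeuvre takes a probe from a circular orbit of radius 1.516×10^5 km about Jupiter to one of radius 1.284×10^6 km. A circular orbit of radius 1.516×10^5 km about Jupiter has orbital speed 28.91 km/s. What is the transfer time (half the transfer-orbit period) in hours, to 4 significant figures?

From the circular-orbit relation v² = μ/r at r = 1.516×10^5 km: μ = v²r = (28.91)² × 1.516×10^5 = 1.26705×10^8 km³/s².
Transfer-ellipse semi-major axis a_t = (r₁ + r₂)/2 = (1.516×10^5 + 1.284×10^6)/2 = 7.178×10^5 km.
By Kepler's third law the transfer-orbit period is T = 2π√(a_t³/μ), so t = T/2 = 1.6973×10^5 s.
Converting: 1.6973×10^5 s ÷ 3600 s/hour = 47.15 hours.

t = 47.15 hours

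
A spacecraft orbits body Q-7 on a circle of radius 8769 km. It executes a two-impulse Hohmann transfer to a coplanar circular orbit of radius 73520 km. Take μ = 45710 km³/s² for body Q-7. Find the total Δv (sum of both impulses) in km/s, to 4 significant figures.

The Hohmann ellipse has a_t = (r₁ + r₂)/2 = 41144.5 km.
At r₁ the circular-orbit speed is v₁ = √(μ/r₁) = 2.28313 km/s.
On the transfer ellipse at r₁, vis-viva equation gives v_p = √[μ(2/r₁ − 1/a_t)] = 3.05195 km/s.
First burn Δv₁ = |v_p − v₁| = 0.7688 km/s.
Circular speed at r₂: v₂ = √(μ/r₂) = 0.7885 km/s.
Transfer-orbit speed at r₂: v_a = √[μ(2/r₂ − 1/a_t)] = 0.3640 km/s.
Second burn Δv₂ = |v₂ − v_a| = 0.4245 km/s.
Δv = Δv₁ + Δv₂ = 0.7688 + 0.4245 = 1.193 km/s.

Δv = 1.193 km/s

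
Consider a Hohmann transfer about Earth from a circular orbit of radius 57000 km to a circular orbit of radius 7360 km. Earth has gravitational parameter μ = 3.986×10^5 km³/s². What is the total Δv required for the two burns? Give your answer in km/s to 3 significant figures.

Δv = 3.81 km/s

Transfer-ellipse semi-major axis a_t = (r₁ + r₂)/2 = (57000 + 7360)/2 = 32180 km.
Circular speed at r₁: v₁ = √(μ/r₁) = √(3.986×10^5/57000) = 2.6444 km/s.
Transfer-orbit speed at r₁ (v² = μ(2/r − 1/a)): v_a = √[μ(2/r₁ − 1/a_t)] = 1.2647 km/s.
First burn Δv₁ = |v_a − v₁| = 1.380 km/s.
Circular speed at r₂: v₂ = √(μ/r₂) = 7.359 km/s.
Transfer-orbit speed at r₂: v_p = √[μ(2/r₂ − 1/a_t)] = 9.794 km/s.
Second burn Δv₂ = |v₂ − v_p| = 2.435 km/s.
Δv = Δv₁ + Δv₂ = 1.380 + 2.435 = 3.815 km/s.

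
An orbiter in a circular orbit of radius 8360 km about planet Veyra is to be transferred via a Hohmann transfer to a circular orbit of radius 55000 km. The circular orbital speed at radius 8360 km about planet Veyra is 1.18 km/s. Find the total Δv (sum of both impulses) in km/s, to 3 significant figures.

Δv = 0.599 km/s

From the circular-orbit relation v² = μ/r at r = 8360 km: μ = v²r = (1.18)² × 8360 = 11640.5 km³/s².
Semi-major axis of the transfer orbit: a_t = (8360 + 55000)/2 = 31680 km.
Circular speed at r₁: v₁ = √(μ/r₁) = √(11640.5/8360) = 1.1800 km/s.
Transfer-orbit speed at r₁ (vis-viva): v_p = √[μ(2/r₁ − 1/a_t)] = 1.5548 km/s.
First burn Δv₁ = |v_p − v₁| = 0.3748 km/s.
Circular speed at r₂: v₂ = √(μ/r₂) = 0.4600 km/s.
Transfer-orbit speed at r₂: v_a = √[μ(2/r₂ − 1/a_t)] = 0.2363 km/s.
Second burn Δv₂ = |v₂ − v_a| = 0.2237 km/s.
Δv = Δv₁ + Δv₂ = 0.3748 + 0.2237 = 0.5985 km/s.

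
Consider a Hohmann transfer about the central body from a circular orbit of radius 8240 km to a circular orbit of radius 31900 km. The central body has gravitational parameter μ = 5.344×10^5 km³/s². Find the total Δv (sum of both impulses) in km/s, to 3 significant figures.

Semi-major axis of the transfer orbit: a_t = (8240 + 31900)/2 = 20070 km.
At r₁ the circular-orbit speed is v₁ = √(μ/r₁) = 8.0532 km/s.
On the transfer ellipse at r₁, vis-viva gives v_p = √[μ(2/r₁ − 1/a_t)] = 10.153 km/s.
First burn Δv₁ = |v_p − v₁| = 2.100 km/s.
At r₂, v₂ = √(μ/r₂) = 4.093 km/s.
Transfer-orbit speed at r₂: v_a = √[μ(2/r₂ − 1/a_t)] = 2.623 km/s.
Second burn Δv₂ = |v₂ − v_a| = 1.470 km/s.
Δv = Δv₁ + Δv₂ = 2.100 + 1.470 = 3.570 km/s.

Δv = 3.57 km/s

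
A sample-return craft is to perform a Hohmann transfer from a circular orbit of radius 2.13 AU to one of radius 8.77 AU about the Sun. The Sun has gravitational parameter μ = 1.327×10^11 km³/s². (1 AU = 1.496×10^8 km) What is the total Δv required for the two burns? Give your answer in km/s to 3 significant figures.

Δv = 9.25 km/s

In km: r₁ = 2.13 × 1.496×10^8 = 3.18648×10^8 km; r₂ = 8.77 × 1.496×10^8 = 1.311992×10^9 km.
The Hohmann ellipse has a_t = (r₁ + r₂)/2 = 8.1532×10^8 km.
Circular speed at r₁: v₁ = √(μ/r₁) = √(1.327×10^11/3.18648×10^8) = 20.41 km/s.
Transfer-orbit speed at r₁ (v² = μ(2/r − 1/a)): v_p = √[μ(2/r₁ − 1/a_t)] = 25.89 km/s.
First burn Δv₁ = |v_p − v₁| = 5.480 km/s.
At r₂, v₂ = √(μ/r₂) = 10.057 km/s.
Transfer-orbit speed at r₂: v_a = √[μ(2/r₂ − 1/a_t)] = 6.2873 km/s.
Second burn Δv₂ = |v₂ − v_a| = 3.770 km/s.
Total Δv = Δv₁ + Δv₂ = 9.250 km/s.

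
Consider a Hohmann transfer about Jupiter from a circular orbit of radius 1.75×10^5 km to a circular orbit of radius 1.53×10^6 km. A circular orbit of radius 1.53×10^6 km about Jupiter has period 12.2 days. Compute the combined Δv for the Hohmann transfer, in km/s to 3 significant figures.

Δv = 14.1 km/s

From Kepler's third law T² = 4π²r³/μ at r = 1.53×10^6 km, T = 12.2 days = 12.2 × 86400 s = 1.05408×10^6 s: μ = 4π²r³/T² = 1.27259×10^8 km³/s².
Semi-major axis of the transfer orbit: a_t = (1.750×10^5 + 1.530×10^6)/2 = 8.525×10^5 km.
At r₁ the circular-orbit speed is v₁ = √(μ/r₁) = 26.97 km/s.
Transfer-orbit speed at r₁ (v² = μ(2/r − 1/a)): v_p = √[μ(2/r₁ − 1/a_t)] = 36.13 km/s.
First burn Δv₁ = |v_p − v₁| = 9.160 km/s.
Circular speed at r₂: v₂ = √(μ/r₂) = 9.120 km/s.
Transfer-orbit speed at r₂: v_a = √[μ(2/r₂ − 1/a_t)] = 4.132 km/s.
Second burn Δv₂ = |v₂ − v_a| = 4.988 km/s.
Δv = Δv₁ + Δv₂ = 9.160 + 4.988 = 14.15 km/s.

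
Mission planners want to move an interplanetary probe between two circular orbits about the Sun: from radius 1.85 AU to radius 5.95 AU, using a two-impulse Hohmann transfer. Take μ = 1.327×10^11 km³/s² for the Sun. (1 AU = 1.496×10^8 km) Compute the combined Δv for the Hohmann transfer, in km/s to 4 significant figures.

Δv = 8.950 km/s

In km: r₁ = 1.85 × 1.496×10^8 = 2.7676×10^8 km; r₂ = 5.95 × 1.496×10^8 = 8.9012×10^8 km.
The Hohmann ellipse has a_t = (r₁ + r₂)/2 = 5.8344×10^8 km.
Circular speed at r₁: v₁ = √(μ/r₁) = √(1.327×10^11/2.7676×10^8) = 21.89696 km/s.
On the transfer ellipse at r₁, v² = μ(2/r − 1/a) gives v_p = √[μ(2/r₁ − 1/a_t)] = 27.04643 km/s.
First burn Δv₁ = |v_p − v₁| = 5.1495 km/s.
At r₂, v₂ = √(μ/r₂) = 12.2099 km/s.
Transfer-orbit speed at r₂: v_a = √[μ(2/r₂ − 1/a_t)] = 8.40939 km/s.
Second burn Δv₂ = |v₂ − v_a| = 3.8005 km/s.
Total Δv = Δv₁ + Δv₂ = 8.950 km/s.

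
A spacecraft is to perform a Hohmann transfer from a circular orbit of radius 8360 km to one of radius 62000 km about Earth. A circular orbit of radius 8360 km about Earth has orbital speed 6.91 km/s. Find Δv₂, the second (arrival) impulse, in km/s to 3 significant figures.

From the circular-orbit relation v² = μ/r at r = 8360 km: μ = v²r = (6.91)² × 8360 = 3.99174×10^5 km³/s².
Transfer-ellipse semi-major axis a_t = (r₁ + r₂)/2 = (8360 + 62000)/2 = 35180 km.
On the circular orbit at r = 62000 km, v_c = √(μ/r) = 2.537 km/s.
Vis-viva on the transfer ellipse at r = 62000 km gives v_t = √[μ(2/r − 1/a_t)] = 1.237 km/s.
Δv₂ = |v_t − v_c| = |1.237 − 2.537| = 1.300 km/s.

Δv₂ = 1.30 km/s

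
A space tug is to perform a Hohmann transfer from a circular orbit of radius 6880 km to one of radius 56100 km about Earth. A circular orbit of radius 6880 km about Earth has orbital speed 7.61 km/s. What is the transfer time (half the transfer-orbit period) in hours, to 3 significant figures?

t = 7.73 hours

From the circular-orbit relation v² = μ/r at r = 6880 km: μ = v²r = (7.61)² × 6880 = 3.98435×10^5 km³/s².
Semi-major axis of the transfer orbit: a_t = (6880 + 56100)/2 = 31490 km.
Half the transfer-orbit period gives t = π√(a_t³/μ) = 27812 s.
Converting: 27812 s ÷ 3600 s/hour = 7.73 hours.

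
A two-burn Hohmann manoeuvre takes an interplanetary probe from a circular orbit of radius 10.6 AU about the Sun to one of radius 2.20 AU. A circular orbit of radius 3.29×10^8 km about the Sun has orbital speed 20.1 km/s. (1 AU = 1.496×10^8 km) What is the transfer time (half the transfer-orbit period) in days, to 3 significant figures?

t = 2950 days

From the circular-orbit relation v² = μ/r at r = 3.29×10^8 km: μ = v²r = (20.1)² × 3.29×10^8 = 1.32919×10^11 km³/s².
In km: r₁ = 10.6 × 1.496×10^8 = 1.58576×10^9 km; r₂ = 2.20 × 1.496×10^8 = 3.2912×10^8 km.
Semi-major axis of the transfer orbit: a_t = (1.58576×10^9 + 3.2912×10^8)/2 = 9.5744×10^8 km.
By Kepler's third law the transfer-orbit period is T = 2π√(a_t³/μ), so t = T/2 = 2.553×10^8 s.
Converting: 2.553×10^8 s ÷ 86400 s/day = 2950 days.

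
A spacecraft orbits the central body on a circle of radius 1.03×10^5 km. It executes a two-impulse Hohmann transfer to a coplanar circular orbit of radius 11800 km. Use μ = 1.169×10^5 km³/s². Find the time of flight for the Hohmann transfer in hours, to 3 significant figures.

t = 35.1 hours

Transfer-ellipse semi-major axis a_t = (r₁ + r₂)/2 = (1.030×10^5 + 11800)/2 = 57400 km.
Transfer time t = π√(a_t³/μ) = π√((57400)³ / 1.169×10^5) = 1.264×10^5 s.
Converting: 1.264×10^5 s ÷ 3600 s/hour = 35.1 hours.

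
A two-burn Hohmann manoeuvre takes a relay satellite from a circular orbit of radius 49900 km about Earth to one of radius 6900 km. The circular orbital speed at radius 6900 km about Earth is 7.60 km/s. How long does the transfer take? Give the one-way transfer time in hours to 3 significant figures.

From the circular-orbit relation v² = μ/r at r = 6900 km: μ = v²r = (7.60)² × 6900 = 3.98544×10^5 km³/s².
Semi-major axis of the transfer orbit: a_t = (49900 + 6900)/2 = 28400 km.
By Kepler's third law the transfer-orbit period is T = 2π√(a_t³/μ), so t = T/2 = 23820 s.
Converting: 23820 s ÷ 3600 s/hour = 6.62 hours.

t = 6.62 hours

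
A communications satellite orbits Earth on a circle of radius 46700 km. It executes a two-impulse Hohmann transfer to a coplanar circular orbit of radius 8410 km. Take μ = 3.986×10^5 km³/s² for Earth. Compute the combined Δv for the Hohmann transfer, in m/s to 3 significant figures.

The Hohmann ellipse has a_t = (r₁ + r₂)/2 = 27555 km.
Circular speed at r₁: v₁ = √(μ/r₁) = √(3.986×10^5/46700) = 2.922 km/s.
On the transfer ellipse at r₁, vis-viva equation gives v_a = √[μ(2/r₁ − 1/a_t)] = 1.614 km/s.
First burn Δv₁ = |v_a − v₁| = 1.308 km/s.
Circular speed at r₂: v₂ = √(μ/r₂) = 6.884 km/s.
Transfer-orbit speed at r₂: v_p = √[μ(2/r₂ − 1/a_t)] = 8.962 km/s.
Second burn Δv₂ = |v₂ − v_p| = 2.078 km/s.
Total Δv = Δv₁ + Δv₂ = 3.386 km/s.

Δv = 3390 m/s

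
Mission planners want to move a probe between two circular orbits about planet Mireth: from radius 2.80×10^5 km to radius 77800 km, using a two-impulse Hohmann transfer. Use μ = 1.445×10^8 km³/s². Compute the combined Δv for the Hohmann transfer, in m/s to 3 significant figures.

Transfer-ellipse semi-major axis a_t = (r₁ + r₂)/2 = (2.800×10^5 + 77800)/2 = 1.789×10^5 km.
Circular speed at r₁: v₁ = √(μ/r₁) = √(1.445×10^8/2.800×10^5) = 22.717 km/s.
On the transfer ellipse at r₁, vis-viva gives v_a = √[μ(2/r₁ − 1/a_t)] = 14.981 km/s.
First burn Δv₁ = |v_a − v₁| = 7.736 km/s.
Circular speed at r₂: v₂ = √(μ/r₂) = 43.10 km/s.
Transfer-orbit speed at r₂: v_p = √[μ(2/r₂ − 1/a_t)] = 53.92 km/s.
Second burn Δv₂ = |v₂ − v_p| = 10.82 km/s.
Total Δv = Δv₁ + Δv₂ = 18.56 km/s.

Δv = 18600 m/s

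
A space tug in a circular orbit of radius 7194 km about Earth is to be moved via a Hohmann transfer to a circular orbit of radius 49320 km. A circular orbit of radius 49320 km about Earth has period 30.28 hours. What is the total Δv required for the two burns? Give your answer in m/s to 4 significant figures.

Δv = 3799 m/s

From Kepler's third law T² = 4π²r³/μ at r = 49320 km, T = 30.28 hours = 30.28 × 3600 s = 1.09008×10^5 s: μ = 4π²r³/T² = 3.98577×10^5 km³/s².
Transfer-ellipse semi-major axis a_t = (r₁ + r₂)/2 = (7194 + 49320)/2 = 28257 km.
Circular speed at r₁: v₁ = √(μ/r₁) = √(3.98577×10^5/7194) = 7.4434 km/s.
Transfer-orbit speed at r₁ (vis-viva equation): v_p = √[μ(2/r₁ − 1/a_t)] = 9.8338 km/s.
First burn Δv₁ = |v_p − v₁| = 2.3904 km/s.
Circular speed at r₂: v₂ = √(μ/r₂) = 2.8428 km/s.
Transfer-orbit speed at r₂: v_a = √[μ(2/r₂ − 1/a_t)] = 1.4344 km/s.
Second burn Δv₂ = |v₂ − v_a| = 1.4084 km/s.
Total Δv = Δv₁ + Δv₂ = 3.799 km/s.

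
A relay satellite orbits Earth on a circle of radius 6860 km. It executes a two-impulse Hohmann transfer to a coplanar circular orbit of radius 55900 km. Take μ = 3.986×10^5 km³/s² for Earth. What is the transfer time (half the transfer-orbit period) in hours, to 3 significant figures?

t = 7.68 hours

Semi-major axis of the transfer orbit: a_t = (6860 + 55900)/2 = 31380 km.
By Kepler's third law the transfer-orbit period is T = 2π√(a_t³/μ), so t = T/2 = 27660 s.
Converting: 27660 s ÷ 3600 s/hour = 7.68 hours.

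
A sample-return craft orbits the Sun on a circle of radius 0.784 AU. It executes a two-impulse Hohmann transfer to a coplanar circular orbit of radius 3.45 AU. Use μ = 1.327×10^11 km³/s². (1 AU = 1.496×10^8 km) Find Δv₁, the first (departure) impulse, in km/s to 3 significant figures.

In km: r₁ = 0.784 × 1.496×10^8 = 1.172864×10^8 km; r₂ = 3.45 × 1.496×10^8 = 5.1612×10^8 km.
Transfer-ellipse semi-major axis a_t = (r₁ + r₂)/2 = (1.172864×10^8 + 5.1612×10^8)/2 = 3.167032×10^8 km.
On the circular orbit at r = 1.172864×10^8 km, v_c = √(μ/r) = 33.637 km/s.
Transfer-orbit speed at the same r (vis-viva, a = a_t): v_t = √[μ(2/r − 1/a_t)] = 42.940 km/s.
Δv₁ = |v_t − v_c| = |42.940 − 33.637| = 9.303 km/s.

Δv₁ = 9.30 km/s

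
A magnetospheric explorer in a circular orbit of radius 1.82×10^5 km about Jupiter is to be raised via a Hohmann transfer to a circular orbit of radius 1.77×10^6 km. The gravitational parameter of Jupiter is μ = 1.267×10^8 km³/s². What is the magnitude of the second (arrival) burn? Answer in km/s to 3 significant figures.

Transfer-ellipse semi-major axis a_t = (r₁ + r₂)/2 = (1.820×10^5 + 1.770×10^6)/2 = 9.760×10^5 km.
On the circular orbit at r = 1.770×10^6 km, v_c = √(μ/r) = 8.461 km/s.
Transfer-orbit speed at the same r (vis-viva, a = a_t): v_t = √[μ(2/r − 1/a_t)] = 3.654 km/s.
Δv₂ = |v_t − v_c| = |3.654 − 8.461| = 4.807 km/s.

Δv₂ = 4.81 km/s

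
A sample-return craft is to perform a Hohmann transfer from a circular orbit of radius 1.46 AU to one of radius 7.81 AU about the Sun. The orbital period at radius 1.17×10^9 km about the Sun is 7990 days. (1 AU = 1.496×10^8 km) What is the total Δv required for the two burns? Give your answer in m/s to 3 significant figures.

Δv = 12000 m/s

From Kepler's third law T² = 4π²r³/μ at r = 1.17×10^9 km, T = 7990 days = 7990 × 86400 s = 6.90336×10^8 s: μ = 4π²r³/T² = 1.32677×10^11 km³/s².
In km: r₁ = 1.46 × 1.496×10^8 = 2.18416×10^8 km; r₂ = 7.81 × 1.496×10^8 = 1.168376×10^9 km.
Transfer-ellipse semi-major axis a_t = (r₁ + r₂)/2 = (2.18416×10^8 + 1.168376×10^9)/2 = 6.93396×10^8 km.
At r₁ the circular-orbit speed is v₁ = √(μ/r₁) = 24.6465 km/s.
On the transfer ellipse at r₁, v² = μ(2/r − 1/a) gives v_p = √[μ(2/r₁ − 1/a_t)] = 31.9931 km/s.
First burn Δv₁ = |v_p − v₁| = 7.347 km/s.
Circular speed at r₂: v₂ = √(μ/r₂) = 10.6563 km/s.
Transfer-orbit speed at r₂: v_a = √[μ(2/r₂ − 1/a_t)] = 5.98079 km/s.
Second burn Δv₂ = |v₂ − v_a| = 4.676 km/s.
Total Δv = Δv₁ + Δv₂ = 12.02 km/s.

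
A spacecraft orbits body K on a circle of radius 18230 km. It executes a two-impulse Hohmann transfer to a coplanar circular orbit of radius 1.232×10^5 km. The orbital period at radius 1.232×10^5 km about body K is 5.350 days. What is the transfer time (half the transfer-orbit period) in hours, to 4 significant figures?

From Kepler's third law T² = 4π²r³/μ at r = 1.232×10^5 km, T = 5.350 days = 5.350 × 86400 s = 4.6224×10^5 s: μ = 4π²r³/T² = 3.45507×10^5 km³/s².
Semi-major axis of the transfer orbit: a_t = (18230 + 1.232×10^5)/2 = 70715 km.
Transfer time t = π√(a_t³/μ) = π√((70715)³ / 3.45507×10^5) = 1.005×10^5 s.
Converting: 1.005×10^5 s ÷ 3600 s/hour = 27.92 hours.

t = 27.92 hours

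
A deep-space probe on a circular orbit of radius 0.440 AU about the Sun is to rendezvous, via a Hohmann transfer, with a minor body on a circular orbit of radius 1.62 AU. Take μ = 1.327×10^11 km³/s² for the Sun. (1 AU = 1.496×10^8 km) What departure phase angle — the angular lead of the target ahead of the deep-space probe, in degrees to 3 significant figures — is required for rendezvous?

φ = 88.7°

In km: r₁ = 0.440 × 1.496×10^8 = 6.5824×10^7 km; r₂ = 1.62 × 1.496×10^8 = 2.42352×10^8 km.
Semi-major axis of the transfer orbit: a_t = (6.5824×10^7 + 2.42352×10^8)/2 = 1.54088×10^8 km.
The half-period of the transfer ellipse is t = π√(a_t³/μ) = 1.6496×10^7 s.
The target's mean motion on its circular orbit is ω₂ = √(μ/r₂³) = 9.6553×10^-8 rad/s.
Angle swept by the target during transfer: ω₂·t = 1.5927 rad = 91.255°.
Arrival is 180° from departure on the ellipse, so φ = 180° − 91.255° = 88.7°.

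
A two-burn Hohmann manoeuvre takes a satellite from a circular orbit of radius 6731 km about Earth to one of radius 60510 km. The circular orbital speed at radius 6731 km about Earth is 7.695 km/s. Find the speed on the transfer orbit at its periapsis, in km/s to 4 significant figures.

From the circular-orbit relation v² = μ/r at r = 6731 km: μ = v²r = (7.695)² × 6731 = 3.98563×10^5 km³/s².
The Hohmann ellipse has a_t = (r₁ + r₂)/2 = 33620.5 km.
At periapsis, r = 6731 km.
Vis-viva: v = √[μ(2/r − 1/a_t)] = √[3.98563×10^5 × (2/6731 − 1/33620.5)] = 10.32 km/s.

v = 10.32 km/s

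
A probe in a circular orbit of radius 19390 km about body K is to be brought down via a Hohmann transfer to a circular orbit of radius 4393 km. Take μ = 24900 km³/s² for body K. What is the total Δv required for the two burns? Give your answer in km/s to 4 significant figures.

Δv = 1.104 km/s

Semi-major axis of the transfer orbit: a_t = (19390 + 4393)/2 = 11891.5 km.
Circular speed at r₁: v₁ = √(μ/r₁) = √(24900/19390) = 1.1332 km/s.
Transfer-orbit speed at r₁ (vis-viva equation): v_a = √[μ(2/r₁ − 1/a_t)] = 0.68877 km/s.
First burn Δv₁ = |v_a − v₁| = 0.4444 km/s.
Circular speed at r₂: v₂ = √(μ/r₂) = 2.3808 km/s.
Transfer-orbit speed at r₂: v_p = √[μ(2/r₂ − 1/a_t)] = 3.0401 km/s.
Second burn Δv₂ = |v₂ − v_p| = 0.6593 km/s.
Δv = Δv₁ + Δv₂ = 0.4444 + 0.6593 = 1.104 km/s.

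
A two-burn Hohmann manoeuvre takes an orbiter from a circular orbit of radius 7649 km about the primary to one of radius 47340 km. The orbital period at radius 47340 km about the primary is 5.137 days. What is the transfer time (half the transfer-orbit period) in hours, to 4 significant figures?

t = 27.28 hours

From Kepler's third law T² = 4π²r³/μ at r = 47340 km, T = 5.137 days = 5.137 × 86400 s = 4.438368×10^5 s: μ = 4π²r³/T² = 21261.7 km³/s².
The Hohmann ellipse has a_t = (r₁ + r₂)/2 = 27494.5 km.
Transfer time t = π√(a_t³/μ) = π√((27494.5)³ / 21261.7) = 98220 s.
Converting: 98220 s ÷ 3600 s/hour = 27.28 hours.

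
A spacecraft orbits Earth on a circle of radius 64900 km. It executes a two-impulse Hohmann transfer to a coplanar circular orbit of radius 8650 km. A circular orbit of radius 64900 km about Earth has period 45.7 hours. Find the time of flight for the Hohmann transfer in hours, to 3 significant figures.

t = 9.75 hours

From Kepler's third law T² = 4π²r³/μ at r = 64900 km, T = 45.7 hours = 45.7 × 3600 s = 1.6452×10^5 s: μ = 4π²r³/T² = 3.98709×10^5 km³/s².
Transfer-ellipse semi-major axis a_t = (r₁ + r₂)/2 = (64900 + 8650)/2 = 36775 km.
By Kepler's third law the transfer-orbit period is T = 2π√(a_t³/μ), so t = T/2 = 35090 s.
Converting: 35090 s ÷ 3600 s/hour = 9.75 hours.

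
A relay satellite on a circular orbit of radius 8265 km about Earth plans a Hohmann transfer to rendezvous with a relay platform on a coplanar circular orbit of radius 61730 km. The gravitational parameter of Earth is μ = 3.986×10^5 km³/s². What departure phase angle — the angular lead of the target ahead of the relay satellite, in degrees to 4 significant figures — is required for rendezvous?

Semi-major axis of the transfer orbit: a_t = (8265 + 61730)/2 = 34997.5 km.
The half-period of the transfer ellipse is t = π√(a_t³/μ) = 32579 s.
The target's mean motion on its circular orbit is ω₂ = √(μ/r₂³) = 4.1165×10^-5 rad/s.
Angle swept by the target during transfer: ω₂·t = 1.3411 rad = 76.84°.
The relay satellite traverses 180° on the transfer ellipse, so the target must lead by 180° − 76.84° = 103.2°.

φ = 103.2°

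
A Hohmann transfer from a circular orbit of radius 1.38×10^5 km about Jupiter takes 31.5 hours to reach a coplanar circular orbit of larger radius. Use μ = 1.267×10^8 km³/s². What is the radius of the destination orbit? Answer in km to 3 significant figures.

Transfer time t = 31.5 hours = 1.134×10^5 s, and t = π√(a_t³/μ).
So a_t = (μ t²/π²)^(1/3) = (1.267×10^8 × (1.134×10^5)² / π²)^(1/3) = 5.4857×10^5 km.
Since a_t = (r₁ + r₂)/2, r₂ = 2a_t − r₁ = 2×5.4857×10^5 − 1.380×10^5 = 9.5914×10^5 km.

r₂ = 9.59×10^5 km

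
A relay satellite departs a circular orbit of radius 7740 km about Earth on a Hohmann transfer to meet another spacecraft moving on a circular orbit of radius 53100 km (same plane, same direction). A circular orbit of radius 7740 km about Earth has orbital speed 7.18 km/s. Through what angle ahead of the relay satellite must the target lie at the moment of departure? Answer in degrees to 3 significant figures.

φ = 102°

From the circular-orbit relation v² = μ/r at r = 7740 km: μ = v²r = (7.18)² × 7740 = 3.99016×10^5 km³/s².
Semi-major axis of the transfer orbit: a_t = (7740 + 53100)/2 = 30420 km.
The half-period of the transfer ellipse is t = π√(a_t³/μ) = 26387 s.
The target's mean motion on its circular orbit is ω₂ = √(μ/r₂³) = 5.1624×10^-5 rad/s.
Angle swept by the target during transfer: ω₂·t = 1.3622 rad = 78.05°.
The relay satellite traverses 180° on the transfer ellipse, so the target must lead by 180° − 78.05° = 102°.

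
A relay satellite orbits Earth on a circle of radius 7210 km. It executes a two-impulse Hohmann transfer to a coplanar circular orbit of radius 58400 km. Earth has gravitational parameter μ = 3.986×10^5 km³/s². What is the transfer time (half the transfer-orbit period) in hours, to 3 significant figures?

The Hohmann ellipse has a_t = (r₁ + r₂)/2 = 32805 km.
By Kepler's third law the transfer-orbit period is T = 2π√(a_t³/μ), so t = T/2 = 29570 s.
Converting: 29570 s ÷ 3600 s/hour = 8.21 hours.

t = 8.21 hours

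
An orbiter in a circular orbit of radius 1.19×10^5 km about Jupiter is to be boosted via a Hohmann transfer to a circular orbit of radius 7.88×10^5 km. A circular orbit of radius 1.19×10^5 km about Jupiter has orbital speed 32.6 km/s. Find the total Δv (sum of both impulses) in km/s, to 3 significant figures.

From the circular-orbit relation v² = μ/r at r = 1.19×10^5 km: μ = v²r = (32.6)² × 1.19×10^5 = 1.26468×10^8 km³/s².
Transfer-ellipse semi-major axis a_t = (r₁ + r₂)/2 = (1.190×10^5 + 7.880×10^5)/2 = 4.535×10^5 km.
Circular speed at r₁: v₁ = √(μ/r₁) = √(1.26468×10^8/1.190×10^5) = 32.60 km/s.
Transfer-orbit speed at r₁ (v² = μ(2/r − 1/a)): v_p = √[μ(2/r₁ − 1/a_t)] = 42.97 km/s.
First burn Δv₁ = |v_p − v₁| = 10.37 km/s.
Circular speed at r₂: v₂ = √(μ/r₂) = 12.6686 km/s.
Transfer-orbit speed at r₂: v_a = √[μ(2/r₂ − 1/a_t)] = 6.48952 km/s.
Second burn Δv₂ = |v₂ − v_a| = 6.179 km/s.
Total Δv = Δv₁ + Δv₂ = 16.55 km/s.

Δv = 16.6 km/s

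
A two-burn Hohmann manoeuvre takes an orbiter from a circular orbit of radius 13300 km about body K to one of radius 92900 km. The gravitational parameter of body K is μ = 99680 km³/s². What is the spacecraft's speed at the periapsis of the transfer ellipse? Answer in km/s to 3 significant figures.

The Hohmann ellipse has a_t = (r₁ + r₂)/2 = 53100 km.
The periapsis of the transfer ellipse is at r = 13300 km.
Applying v² = μ(2/r − 1/a_t): v = 3.621 km/s.

v = 3.62 km/s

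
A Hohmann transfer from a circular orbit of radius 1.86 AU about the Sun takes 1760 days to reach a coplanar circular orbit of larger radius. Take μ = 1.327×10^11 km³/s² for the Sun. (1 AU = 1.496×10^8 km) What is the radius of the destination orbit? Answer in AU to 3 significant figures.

r₂ = 7.20 AU

In km: r₁ = 1.86 × 1.496×10^8 = 2.78256×10^8 km.
Transfer time t = 1760 days = 1.52064×10^8 s, and t = π√(a_t³/μ).
So a_t = (μ t²/π²)^(1/3) = (1.327×10^11 × (1.52064×10^8)² / π²)^(1/3) = 6.7745×10^8 km.
Since a_t = (r₁ + r₂)/2, r₂ = 2a_t − r₁ = 2×6.7745×10^8 − 2.78256×10^8 = 1.076644×10^9 km.
In AU: r₂ = 1.076644×10^9 / 1.496×10^8 = 7.20 AU.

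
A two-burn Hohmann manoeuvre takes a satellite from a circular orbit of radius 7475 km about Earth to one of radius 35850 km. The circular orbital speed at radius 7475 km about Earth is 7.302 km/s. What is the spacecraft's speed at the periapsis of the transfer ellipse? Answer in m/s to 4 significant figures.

From the circular-orbit relation v² = μ/r at r = 7475 km: μ = v²r = (7.302)² × 7475 = 3.98561×10^5 km³/s².
Transfer-ellipse semi-major axis a_t = (r₁ + r₂)/2 = (7475 + 35850)/2 = 21662.5 km.
At periapsis, r = 7475 km.
Applying v² = μ(2/r − 1/a_t): v = 9.394 km/s.

v = 9394 m/s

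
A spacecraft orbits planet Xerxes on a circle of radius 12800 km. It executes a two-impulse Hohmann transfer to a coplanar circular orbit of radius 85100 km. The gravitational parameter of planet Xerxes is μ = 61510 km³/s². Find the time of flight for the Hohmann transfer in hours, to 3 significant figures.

Transfer-ellipse semi-major axis a_t = (r₁ + r₂)/2 = (12800 + 85100)/2 = 48950 km.
Transfer time t = π√(a_t³/μ) = π√((48950)³ / 61510) = 1.372×10^5 s.
Converting: 1.372×10^5 s ÷ 3600 s/hour = 38.1 hours.

t = 38.1 hours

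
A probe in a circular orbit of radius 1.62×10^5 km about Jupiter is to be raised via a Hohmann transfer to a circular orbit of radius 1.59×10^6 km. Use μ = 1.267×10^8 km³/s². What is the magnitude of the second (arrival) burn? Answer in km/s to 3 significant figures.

Transfer-ellipse semi-major axis a_t = (r₁ + r₂)/2 = (1.620×10^5 + 1.590×10^6)/2 = 8.760×10^5 km.
Circular speed at r = 1.590×10^6 km: v_c = √(μ/r) = 8.927 km/s.
Transfer-orbit speed at the same r (vis-viva, a = a_t): v_t = √[μ(2/r − 1/a_t)] = 3.839 km/s.
Δv₂ = |v_t − v_c| = |3.839 − 8.927| = 5.088 km/s.

Δv₂ = 5.09 km/s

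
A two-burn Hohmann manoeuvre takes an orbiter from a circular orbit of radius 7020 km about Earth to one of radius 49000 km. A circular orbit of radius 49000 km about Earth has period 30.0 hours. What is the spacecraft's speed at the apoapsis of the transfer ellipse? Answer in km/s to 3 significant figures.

v = 1.43 km/s

From Kepler's third law T² = 4π²r³/μ at r = 49000 km, T = 30.0 hours = 30.0 × 3600 s = 1.080×10^5 s: μ = 4π²r³/T² = 3.98199×10^5 km³/s².
Transfer-ellipse semi-major axis a_t = (r₁ + r₂)/2 = (7020 + 49000)/2 = 28010 km.
The apoapsis of the transfer ellipse is at r = 49000 km.
From the vis-viva equation, v = √[μ(2/r − 1/a_t)] = 1.427 km/s.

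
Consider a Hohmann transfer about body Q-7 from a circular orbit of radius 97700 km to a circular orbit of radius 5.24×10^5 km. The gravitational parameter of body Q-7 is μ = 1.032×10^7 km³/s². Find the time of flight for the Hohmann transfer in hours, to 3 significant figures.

t = 47.1 hours

Semi-major axis of the transfer orbit: a_t = (97700 + 5.240×10^5)/2 = 3.1085×10^5 km.
Transfer time t = π√(a_t³/μ) = π√((3.1085×10^5)³ / 1.032×10^7) = 1.695×10^5 s.
Converting: 1.695×10^5 s ÷ 3600 s/hour = 47.1 hours.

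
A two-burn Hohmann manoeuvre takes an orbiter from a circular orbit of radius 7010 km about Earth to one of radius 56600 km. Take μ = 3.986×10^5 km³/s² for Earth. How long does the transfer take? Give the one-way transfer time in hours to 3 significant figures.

Semi-major axis of the transfer orbit: a_t = (7010 + 56600)/2 = 31805 km.
Transfer time t = π√(a_t³/μ) = π√((31805)³ / 3.986×10^5) = 28220 s.
Converting: 28220 s ÷ 3600 s/hour = 7.84 hours.

t = 7.84 hours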